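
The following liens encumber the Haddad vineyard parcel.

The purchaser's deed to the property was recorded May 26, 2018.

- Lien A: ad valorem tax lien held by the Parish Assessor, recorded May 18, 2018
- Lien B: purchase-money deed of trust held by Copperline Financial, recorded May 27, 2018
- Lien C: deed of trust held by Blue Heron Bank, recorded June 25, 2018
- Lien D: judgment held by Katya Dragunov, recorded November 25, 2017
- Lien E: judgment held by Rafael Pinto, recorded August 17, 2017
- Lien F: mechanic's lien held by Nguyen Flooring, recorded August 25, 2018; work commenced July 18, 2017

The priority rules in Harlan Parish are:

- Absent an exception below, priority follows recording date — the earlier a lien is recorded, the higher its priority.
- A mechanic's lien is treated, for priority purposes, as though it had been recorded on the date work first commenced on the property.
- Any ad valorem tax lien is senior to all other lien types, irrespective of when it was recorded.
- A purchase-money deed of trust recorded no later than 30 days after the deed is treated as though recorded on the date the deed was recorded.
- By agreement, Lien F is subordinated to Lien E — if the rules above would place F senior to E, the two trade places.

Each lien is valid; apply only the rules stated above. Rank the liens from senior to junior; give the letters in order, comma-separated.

A, E, F, D, B, C

Effective dates after the stated exceptions: B relates back to the deed date May 26, 2018; F's effective date is July 18, 2017, when work began.
A is an ad valorem tax lien, so it outranks all other liens regardless of date.
Ordering the rest by effective date: F (July 18, 2017), E (August 17, 2017), D (November 25, 2017), B (May 26, 2018), C (June 25, 2018).
F would otherwise be senior to E, so under the subordination agreement F and E exchange positions.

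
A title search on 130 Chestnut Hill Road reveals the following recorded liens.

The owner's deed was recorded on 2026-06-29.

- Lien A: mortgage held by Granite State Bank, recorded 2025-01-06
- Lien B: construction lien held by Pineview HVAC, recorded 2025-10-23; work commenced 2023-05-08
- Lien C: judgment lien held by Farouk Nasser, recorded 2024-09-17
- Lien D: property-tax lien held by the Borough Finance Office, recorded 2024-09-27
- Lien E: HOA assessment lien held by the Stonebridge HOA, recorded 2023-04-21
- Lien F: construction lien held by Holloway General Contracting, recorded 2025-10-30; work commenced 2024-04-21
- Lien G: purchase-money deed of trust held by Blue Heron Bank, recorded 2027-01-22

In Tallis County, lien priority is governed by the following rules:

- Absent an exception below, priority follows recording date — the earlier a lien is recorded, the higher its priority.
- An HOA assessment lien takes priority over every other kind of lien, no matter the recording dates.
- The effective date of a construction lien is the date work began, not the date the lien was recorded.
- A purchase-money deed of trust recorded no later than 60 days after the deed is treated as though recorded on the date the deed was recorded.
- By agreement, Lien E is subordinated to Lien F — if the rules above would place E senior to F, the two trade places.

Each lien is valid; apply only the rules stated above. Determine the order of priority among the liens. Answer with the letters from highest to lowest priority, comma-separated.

Effective dates: B's effective date is 2023-05-08, when work began; F is treated as recorded 2024-04-21, the work-commencement date; G missed the 60-day window (207 days after the deed), so its recording date stands.
As an HOA assessment lien, E is senior to every other lien.
Ordering the rest by effective date: B (2023-05-08), F (2024-04-21), C (2024-09-17), D (2024-09-27), A (2025-01-06), G (2027-01-22).
E would otherwise be senior to F, so under the subordination agreement E and F exchange positions.

F, B, E, C, D, A, G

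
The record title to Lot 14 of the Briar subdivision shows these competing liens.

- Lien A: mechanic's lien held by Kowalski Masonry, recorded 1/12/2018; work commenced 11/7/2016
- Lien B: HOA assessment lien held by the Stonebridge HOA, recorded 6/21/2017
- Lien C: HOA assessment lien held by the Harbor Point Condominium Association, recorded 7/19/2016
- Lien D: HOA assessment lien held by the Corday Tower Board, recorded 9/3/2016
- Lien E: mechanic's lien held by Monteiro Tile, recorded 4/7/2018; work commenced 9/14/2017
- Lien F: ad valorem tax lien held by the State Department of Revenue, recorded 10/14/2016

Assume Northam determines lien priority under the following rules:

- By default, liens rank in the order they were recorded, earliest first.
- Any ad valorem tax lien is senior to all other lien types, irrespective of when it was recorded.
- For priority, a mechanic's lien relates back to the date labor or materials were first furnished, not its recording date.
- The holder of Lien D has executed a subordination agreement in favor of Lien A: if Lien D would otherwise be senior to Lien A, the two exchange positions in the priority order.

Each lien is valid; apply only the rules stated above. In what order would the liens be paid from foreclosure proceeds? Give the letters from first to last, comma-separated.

F, C, A, D, B, E

Effective dates: A relates back to 11/7/2016 (work commenced); E relates back to 9/14/2017 (work commenced).
F, as an ad valorem tax lien, has superpriority and ranks first.
Ordering the rest by effective date: C (7/19/2016), D (9/3/2016), A (11/7/2016), B (6/21/2017), E (9/14/2017).
D is senior to A before the subordination, so the two trade places.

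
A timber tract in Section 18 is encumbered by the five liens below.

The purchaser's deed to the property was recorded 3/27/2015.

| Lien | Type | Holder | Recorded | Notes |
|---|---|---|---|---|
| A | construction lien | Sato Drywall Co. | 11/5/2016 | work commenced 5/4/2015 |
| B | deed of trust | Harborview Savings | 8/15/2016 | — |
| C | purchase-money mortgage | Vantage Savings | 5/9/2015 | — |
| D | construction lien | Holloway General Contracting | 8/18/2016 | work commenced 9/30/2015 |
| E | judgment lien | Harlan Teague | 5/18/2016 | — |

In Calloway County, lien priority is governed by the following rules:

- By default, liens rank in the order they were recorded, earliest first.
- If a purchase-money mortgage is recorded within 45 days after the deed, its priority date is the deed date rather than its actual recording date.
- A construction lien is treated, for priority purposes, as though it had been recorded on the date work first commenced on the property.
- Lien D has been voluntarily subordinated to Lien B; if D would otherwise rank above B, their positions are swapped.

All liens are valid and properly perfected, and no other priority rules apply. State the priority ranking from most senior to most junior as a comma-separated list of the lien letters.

C, A, B, E, D

Effective dates after the stated exceptions: A's effective date is 5/4/2015, when work began; C relates back to the deed date 3/27/2015; D is treated as recorded 9/30/2015, the work-commencement date.
Sorted by effective date: C (3/27/2015), A (5/4/2015), D (9/30/2015), E (5/18/2016), B (8/15/2016).
D is senior to B before the subordination, so the two trade places.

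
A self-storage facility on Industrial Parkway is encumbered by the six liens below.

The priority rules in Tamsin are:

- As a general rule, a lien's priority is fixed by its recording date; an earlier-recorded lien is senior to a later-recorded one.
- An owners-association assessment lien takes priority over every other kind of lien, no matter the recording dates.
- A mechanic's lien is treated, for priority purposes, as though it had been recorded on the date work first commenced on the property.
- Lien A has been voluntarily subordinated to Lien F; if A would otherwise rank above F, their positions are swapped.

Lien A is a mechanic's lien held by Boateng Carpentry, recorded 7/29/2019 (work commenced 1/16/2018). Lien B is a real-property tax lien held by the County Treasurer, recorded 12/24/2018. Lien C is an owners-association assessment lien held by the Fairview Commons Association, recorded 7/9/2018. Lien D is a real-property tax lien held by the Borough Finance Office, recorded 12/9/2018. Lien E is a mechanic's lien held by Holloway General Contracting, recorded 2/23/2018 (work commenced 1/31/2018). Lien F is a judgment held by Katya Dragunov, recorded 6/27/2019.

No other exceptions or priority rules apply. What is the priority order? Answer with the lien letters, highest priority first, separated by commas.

C, F, E, D, B, A

Effective dates: A's effective date is 1/16/2018, when work began; E's effective date is 1/31/2018, when work began.
C is an owners-association assessment lien, so it outranks all other liens regardless of date.
Remaining liens by effective date: A (1/16/2018), E (1/31/2018), D (12/9/2018), B (12/24/2018), F (6/27/2019).
A would otherwise be senior to F, so under the subordination agreement A and F exchange positions.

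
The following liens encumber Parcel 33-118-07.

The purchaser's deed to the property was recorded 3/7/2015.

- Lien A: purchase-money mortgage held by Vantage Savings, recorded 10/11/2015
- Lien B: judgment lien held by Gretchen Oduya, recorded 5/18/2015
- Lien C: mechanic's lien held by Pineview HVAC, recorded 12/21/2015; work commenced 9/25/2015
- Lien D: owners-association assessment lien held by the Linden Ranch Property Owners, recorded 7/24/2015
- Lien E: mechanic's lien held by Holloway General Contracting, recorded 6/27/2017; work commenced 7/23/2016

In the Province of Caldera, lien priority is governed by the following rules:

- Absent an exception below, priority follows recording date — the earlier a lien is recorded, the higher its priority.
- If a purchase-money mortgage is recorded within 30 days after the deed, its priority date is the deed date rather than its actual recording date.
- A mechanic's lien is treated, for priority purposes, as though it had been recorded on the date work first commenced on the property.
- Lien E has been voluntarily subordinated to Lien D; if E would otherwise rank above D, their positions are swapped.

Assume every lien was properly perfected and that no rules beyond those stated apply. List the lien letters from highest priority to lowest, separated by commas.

B, D, C, A, E

Effective dates after the stated exceptions: A was recorded 218 days after the deed, outside the 30-day window, so it keeps its recording date; C relates back to 9/25/2015 (work commenced); E is treated as recorded 7/23/2016, the work-commencement date.
Ordering by effective date: B (5/18/2015), D (7/24/2015), C (9/25/2015), A (10/11/2015), E (7/23/2016).
E already ranks below D; the subordination has no effect.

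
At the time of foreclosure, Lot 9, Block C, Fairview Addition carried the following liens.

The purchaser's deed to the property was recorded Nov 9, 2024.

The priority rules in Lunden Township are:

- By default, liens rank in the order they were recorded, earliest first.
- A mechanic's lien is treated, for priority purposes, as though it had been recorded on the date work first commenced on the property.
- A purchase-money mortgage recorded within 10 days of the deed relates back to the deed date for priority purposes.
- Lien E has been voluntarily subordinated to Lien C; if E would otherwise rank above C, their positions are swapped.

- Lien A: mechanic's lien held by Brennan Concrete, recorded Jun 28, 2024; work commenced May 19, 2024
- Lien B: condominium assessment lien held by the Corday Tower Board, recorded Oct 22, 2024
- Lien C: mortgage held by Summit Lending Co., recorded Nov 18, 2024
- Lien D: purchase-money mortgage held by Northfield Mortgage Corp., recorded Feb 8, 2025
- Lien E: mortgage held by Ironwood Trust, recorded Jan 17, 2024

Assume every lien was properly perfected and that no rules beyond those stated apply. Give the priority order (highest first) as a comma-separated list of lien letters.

Effective dates: A is treated as recorded May 19, 2024, the work-commencement date; D missed the 10-day window (91 days after the deed), so its recording date stands.
Sorted by effective date: E (Jan 17, 2024), A (May 19, 2024), B (Oct 22, 2024), C (Nov 18, 2024), D (Feb 8, 2025).
The subordination applies — E was senior to C — so E and C swap.

C, A, B, E, D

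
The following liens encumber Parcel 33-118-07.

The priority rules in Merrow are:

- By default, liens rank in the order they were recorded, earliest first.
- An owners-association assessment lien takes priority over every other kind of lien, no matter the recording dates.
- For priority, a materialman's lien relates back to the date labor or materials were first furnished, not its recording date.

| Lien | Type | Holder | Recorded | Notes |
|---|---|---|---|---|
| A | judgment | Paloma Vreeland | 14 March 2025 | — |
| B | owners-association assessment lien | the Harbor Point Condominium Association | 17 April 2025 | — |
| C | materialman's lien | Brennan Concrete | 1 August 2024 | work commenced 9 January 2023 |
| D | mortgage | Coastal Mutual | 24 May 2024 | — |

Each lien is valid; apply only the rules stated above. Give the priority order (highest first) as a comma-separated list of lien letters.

First, effective dates: C's effective date is 9 January 2023, when work began.
B is an owners-association assessment lien and takes priority over every other lien.
Among the remaining liens, by effective date: C (9 January 2023), D (24 May 2024), A (14 March 2025).

B, C, D, A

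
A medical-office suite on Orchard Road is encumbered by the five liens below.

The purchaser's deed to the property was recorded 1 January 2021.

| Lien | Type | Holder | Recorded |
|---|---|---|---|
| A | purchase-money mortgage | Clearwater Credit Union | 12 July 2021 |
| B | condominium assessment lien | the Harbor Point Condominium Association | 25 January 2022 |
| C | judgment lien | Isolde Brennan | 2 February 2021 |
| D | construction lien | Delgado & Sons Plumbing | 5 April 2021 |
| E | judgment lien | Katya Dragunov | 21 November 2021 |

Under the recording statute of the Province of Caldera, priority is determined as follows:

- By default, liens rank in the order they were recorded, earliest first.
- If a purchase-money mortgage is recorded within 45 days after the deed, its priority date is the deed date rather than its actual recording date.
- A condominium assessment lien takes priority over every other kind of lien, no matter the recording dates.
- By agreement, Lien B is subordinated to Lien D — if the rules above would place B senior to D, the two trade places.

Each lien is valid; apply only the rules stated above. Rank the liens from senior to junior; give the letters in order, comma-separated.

D, C, B, A, E

Adjusting effective dates: A was recorded 192 days after the deed — beyond 45 days — so no relation-back applies.
B, as a condominium assessment lien, has superpriority and ranks first.
The other liens, earliest effective date first: C (2 February 2021), D (5 April 2021), A (12 July 2021), E (21 November 2021).
The subordination applies — B was senior to D — so B and D swap.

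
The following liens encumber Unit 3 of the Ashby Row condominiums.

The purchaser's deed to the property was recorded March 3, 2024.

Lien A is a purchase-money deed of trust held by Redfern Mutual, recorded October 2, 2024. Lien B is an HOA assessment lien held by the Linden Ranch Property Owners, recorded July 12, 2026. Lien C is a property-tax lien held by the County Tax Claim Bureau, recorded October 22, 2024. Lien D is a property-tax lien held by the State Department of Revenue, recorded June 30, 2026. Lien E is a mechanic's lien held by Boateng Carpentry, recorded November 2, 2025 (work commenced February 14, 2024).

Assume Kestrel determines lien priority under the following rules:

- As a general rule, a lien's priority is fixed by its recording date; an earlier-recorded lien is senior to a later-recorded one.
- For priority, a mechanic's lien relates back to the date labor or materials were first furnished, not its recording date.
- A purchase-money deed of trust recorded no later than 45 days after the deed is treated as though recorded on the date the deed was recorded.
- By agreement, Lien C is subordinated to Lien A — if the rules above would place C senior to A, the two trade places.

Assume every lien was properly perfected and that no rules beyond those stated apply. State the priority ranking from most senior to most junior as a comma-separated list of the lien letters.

E, A, C, D, B

Effective dates: A missed the 45-day window (213 days after the deed), so its recording date stands; E relates back to February 14, 2024 (work commenced).
Sorted by effective date: E (February 14, 2024), A (October 2, 2024), C (October 22, 2024), D (June 30, 2026), B (July 12, 2026).
C already ranks below A; the subordination has no effect.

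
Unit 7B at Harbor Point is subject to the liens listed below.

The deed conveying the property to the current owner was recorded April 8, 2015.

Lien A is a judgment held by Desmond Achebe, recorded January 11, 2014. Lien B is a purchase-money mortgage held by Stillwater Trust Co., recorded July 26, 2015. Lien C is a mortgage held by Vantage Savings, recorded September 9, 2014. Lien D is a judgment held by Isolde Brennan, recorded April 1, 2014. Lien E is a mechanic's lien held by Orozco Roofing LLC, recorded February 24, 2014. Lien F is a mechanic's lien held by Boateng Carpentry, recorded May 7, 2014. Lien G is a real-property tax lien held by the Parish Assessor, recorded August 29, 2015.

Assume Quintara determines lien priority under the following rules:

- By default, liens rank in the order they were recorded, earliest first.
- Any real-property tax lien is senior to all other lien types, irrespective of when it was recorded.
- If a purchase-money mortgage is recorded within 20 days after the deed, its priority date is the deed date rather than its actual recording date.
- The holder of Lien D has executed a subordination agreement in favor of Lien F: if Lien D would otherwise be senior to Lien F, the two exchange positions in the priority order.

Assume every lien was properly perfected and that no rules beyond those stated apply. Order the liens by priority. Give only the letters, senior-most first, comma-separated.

G, A, E, F, D, C, B

Effective dates: B missed the 20-day window (109 days after the deed), so its recording date stands.
G is a real-property tax lien, so it outranks all other liens regardless of date.
Among the remaining liens, by effective date: A (January 11, 2014), E (February 24, 2014), D (April 1, 2014), F (May 7, 2014), C (September 9, 2014), B (July 26, 2015).
The subordination applies — D was senior to F — so D and F swap.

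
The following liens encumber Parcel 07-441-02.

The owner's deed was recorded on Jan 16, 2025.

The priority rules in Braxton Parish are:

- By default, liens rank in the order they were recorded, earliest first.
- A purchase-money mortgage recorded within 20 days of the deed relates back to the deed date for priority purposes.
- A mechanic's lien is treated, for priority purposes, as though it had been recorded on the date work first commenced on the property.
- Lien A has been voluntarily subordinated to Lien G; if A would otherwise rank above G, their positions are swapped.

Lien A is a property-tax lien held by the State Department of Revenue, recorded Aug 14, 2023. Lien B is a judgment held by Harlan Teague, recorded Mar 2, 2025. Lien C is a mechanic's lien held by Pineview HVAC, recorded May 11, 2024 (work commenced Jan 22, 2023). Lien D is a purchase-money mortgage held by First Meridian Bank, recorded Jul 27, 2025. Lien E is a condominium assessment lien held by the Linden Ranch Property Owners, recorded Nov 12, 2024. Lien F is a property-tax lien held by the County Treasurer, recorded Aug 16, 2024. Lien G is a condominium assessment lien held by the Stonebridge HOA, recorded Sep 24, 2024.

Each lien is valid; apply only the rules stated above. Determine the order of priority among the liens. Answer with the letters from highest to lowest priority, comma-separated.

C, G, F, A, E, B, D

First, effective dates: C is treated as recorded Jan 22, 2023, the work-commencement date; D missed the 20-day window (192 days after the deed), so its recording date stands.
By effective date: C (Jan 22, 2023), A (Aug 14, 2023), F (Aug 16, 2024), G (Sep 24, 2024), E (Nov 12, 2024), B (Mar 2, 2025), D (Jul 27, 2025).
A would otherwise be senior to G, so under the subordination agreement A and G exchange positions.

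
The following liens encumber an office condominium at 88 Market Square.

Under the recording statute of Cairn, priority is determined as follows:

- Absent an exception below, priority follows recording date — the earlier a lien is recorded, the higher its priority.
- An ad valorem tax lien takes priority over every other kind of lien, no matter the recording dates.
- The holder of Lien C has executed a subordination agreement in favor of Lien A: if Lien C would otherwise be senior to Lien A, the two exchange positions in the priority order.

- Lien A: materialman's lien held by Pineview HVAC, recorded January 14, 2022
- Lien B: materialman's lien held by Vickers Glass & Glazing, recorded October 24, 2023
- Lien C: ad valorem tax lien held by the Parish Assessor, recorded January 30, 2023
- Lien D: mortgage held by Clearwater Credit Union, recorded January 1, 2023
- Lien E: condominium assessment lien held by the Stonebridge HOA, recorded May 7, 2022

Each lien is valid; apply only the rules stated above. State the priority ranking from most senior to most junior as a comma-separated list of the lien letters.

C, as an ad valorem tax lien, has superpriority and ranks first.
Ordering the rest by effective date: A (January 14, 2022), E (May 7, 2022), D (January 1, 2023), B (October 24, 2023).
C would otherwise be senior to A, so under the subordination agreement C and A exchange positions.

A, C, E, D, B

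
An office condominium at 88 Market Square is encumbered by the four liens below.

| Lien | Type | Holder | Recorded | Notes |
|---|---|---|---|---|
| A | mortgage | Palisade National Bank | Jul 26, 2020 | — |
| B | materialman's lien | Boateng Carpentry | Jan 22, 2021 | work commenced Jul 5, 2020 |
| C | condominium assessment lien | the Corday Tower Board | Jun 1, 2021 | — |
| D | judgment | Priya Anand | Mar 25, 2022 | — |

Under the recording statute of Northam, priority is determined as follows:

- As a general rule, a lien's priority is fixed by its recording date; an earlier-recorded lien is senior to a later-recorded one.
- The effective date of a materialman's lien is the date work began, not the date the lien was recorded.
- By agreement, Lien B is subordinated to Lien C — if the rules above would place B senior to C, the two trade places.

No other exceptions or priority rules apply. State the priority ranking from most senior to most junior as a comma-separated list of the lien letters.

C, A, B, D

Adjusting effective dates: B's effective date is Jul 5, 2020, when work began.
Sorted by effective date: B (Jul 5, 2020), A (Jul 26, 2020), C (Jun 1, 2021), D (Mar 25, 2022).
B would otherwise be senior to C, so under the subordination agreement B and C exchange positions.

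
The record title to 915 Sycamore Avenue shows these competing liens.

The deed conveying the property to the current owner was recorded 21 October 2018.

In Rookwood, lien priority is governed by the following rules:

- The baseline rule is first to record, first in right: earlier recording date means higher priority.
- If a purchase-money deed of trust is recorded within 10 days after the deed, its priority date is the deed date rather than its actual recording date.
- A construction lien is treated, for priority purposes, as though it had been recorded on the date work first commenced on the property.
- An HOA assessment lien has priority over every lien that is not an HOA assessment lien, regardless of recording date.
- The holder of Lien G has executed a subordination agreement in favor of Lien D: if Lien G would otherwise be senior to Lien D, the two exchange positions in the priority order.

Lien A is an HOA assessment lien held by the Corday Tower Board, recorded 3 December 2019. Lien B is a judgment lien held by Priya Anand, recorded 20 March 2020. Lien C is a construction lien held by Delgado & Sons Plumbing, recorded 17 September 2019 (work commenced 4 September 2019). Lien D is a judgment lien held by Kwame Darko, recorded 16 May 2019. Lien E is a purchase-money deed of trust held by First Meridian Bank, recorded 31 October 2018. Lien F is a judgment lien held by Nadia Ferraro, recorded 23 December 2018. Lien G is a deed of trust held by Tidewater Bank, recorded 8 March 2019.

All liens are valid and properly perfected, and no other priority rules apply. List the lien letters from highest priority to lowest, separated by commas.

Effective dates after the stated exceptions: C is treated as recorded 4 September 2019, the work-commencement date; E relates back to the deed date 21 October 2018.
A, as an HOA assessment lien, has superpriority and ranks first.
The other liens, earliest effective date first: E (21 October 2018), F (23 December 2018), G (8 March 2019), D (16 May 2019), C (4 September 2019), B (20 March 2020).
The subordination applies — G was senior to D — so G and D swap.

A, E, F, D, G, C, B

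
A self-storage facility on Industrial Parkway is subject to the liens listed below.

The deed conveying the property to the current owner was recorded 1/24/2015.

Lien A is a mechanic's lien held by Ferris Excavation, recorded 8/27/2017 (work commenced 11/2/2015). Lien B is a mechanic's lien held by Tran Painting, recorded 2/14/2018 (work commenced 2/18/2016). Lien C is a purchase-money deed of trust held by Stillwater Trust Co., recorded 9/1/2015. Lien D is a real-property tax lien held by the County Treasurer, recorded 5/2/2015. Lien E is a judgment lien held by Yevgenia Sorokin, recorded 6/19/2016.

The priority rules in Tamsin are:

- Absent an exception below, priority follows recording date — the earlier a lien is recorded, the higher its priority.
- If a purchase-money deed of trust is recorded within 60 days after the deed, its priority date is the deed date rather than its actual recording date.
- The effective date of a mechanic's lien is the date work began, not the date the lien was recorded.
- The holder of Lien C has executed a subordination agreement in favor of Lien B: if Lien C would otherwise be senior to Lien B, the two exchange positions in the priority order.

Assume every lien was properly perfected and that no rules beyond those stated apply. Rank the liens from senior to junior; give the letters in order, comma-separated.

D, B, A, C, E

Effective dates: A is treated as recorded 11/2/2015, the work-commencement date; B's effective date is 2/18/2016, when work began; C was recorded 220 days after the deed — beyond 60 days — so no relation-back applies.
Sorted by effective date: D (5/2/2015), C (9/1/2015), A (11/2/2015), B (2/18/2016), E (6/19/2016).
C is senior to B before the subordination, so the two trade places.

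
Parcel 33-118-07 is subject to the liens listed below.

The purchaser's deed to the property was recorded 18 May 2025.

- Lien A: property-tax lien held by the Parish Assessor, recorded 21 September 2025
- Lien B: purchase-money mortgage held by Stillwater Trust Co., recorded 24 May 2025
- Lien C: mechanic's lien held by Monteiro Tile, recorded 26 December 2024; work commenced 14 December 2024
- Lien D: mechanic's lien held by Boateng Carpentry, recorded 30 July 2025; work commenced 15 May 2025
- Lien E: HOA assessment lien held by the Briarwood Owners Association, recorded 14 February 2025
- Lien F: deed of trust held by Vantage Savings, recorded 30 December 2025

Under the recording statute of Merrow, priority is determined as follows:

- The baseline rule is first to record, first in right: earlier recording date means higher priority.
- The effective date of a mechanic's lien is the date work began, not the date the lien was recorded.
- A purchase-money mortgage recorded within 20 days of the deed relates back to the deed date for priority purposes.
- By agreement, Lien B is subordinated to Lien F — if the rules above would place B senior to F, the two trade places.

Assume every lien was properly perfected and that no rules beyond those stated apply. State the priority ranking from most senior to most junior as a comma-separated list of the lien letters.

C, E, D, F, A, B

Effective dates: B was recorded within the 20-day window, so its effective date is the deed date 18 May 2025; C relates back to 14 December 2024 (work commenced); D relates back to 15 May 2025 (work commenced).
By effective date, earliest first: C (14 December 2024), E (14 February 2025), D (15 May 2025), B (18 May 2025), A (21 September 2025), F (30 December 2025).
B is senior to F before the subordination, so the two trade places.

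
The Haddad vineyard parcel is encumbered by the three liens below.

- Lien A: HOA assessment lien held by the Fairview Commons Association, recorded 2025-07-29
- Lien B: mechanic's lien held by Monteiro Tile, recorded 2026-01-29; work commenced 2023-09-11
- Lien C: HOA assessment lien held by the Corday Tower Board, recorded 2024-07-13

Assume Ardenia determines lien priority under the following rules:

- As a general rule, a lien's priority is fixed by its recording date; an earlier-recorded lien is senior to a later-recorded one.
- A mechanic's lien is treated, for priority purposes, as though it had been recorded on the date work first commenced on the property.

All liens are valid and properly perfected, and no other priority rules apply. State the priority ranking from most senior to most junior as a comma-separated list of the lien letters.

Adjusting effective dates: B is treated as recorded 2023-09-11, the work-commencement date.
Sorted by effective date: B (2023-09-11), C (2024-07-13), A (2025-07-29).

B, C, A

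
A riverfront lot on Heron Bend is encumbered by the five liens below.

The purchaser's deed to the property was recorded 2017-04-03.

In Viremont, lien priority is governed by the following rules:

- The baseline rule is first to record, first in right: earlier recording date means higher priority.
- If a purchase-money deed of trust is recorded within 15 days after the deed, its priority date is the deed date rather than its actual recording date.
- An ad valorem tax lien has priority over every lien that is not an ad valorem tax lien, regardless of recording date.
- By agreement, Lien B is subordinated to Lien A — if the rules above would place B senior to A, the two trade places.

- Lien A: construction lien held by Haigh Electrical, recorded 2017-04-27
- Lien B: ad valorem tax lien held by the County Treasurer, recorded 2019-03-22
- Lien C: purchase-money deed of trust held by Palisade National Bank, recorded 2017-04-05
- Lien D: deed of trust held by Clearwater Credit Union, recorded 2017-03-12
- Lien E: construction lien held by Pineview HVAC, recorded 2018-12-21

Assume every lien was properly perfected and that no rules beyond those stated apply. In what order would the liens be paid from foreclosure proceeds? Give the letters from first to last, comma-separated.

A, D, C, B, E

Effective dates: C relates back to the deed date 2017-04-03.
B, as an ad valorem tax lien, has superpriority and ranks first.
The other liens, earliest effective date first: D (2017-03-12), C (2017-04-03), A (2017-04-27), E (2018-12-21).
B would otherwise be senior to A, so under the subordination agreement B and A exchange positions.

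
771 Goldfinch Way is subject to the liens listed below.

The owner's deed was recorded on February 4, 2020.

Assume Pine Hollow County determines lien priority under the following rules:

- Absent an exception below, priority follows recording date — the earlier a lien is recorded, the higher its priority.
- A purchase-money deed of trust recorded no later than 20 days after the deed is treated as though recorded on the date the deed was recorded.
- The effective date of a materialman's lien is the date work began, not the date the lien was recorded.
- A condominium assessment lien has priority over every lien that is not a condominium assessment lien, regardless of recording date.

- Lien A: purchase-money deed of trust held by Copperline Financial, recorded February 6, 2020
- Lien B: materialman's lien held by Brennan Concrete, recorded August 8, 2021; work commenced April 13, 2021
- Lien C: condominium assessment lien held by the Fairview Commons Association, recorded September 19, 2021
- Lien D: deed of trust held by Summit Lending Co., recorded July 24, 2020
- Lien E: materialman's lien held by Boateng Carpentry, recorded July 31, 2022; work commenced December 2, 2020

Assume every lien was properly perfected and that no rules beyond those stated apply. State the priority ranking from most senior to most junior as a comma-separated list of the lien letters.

Effective dates: A relates back to the deed date February 4, 2020; B's effective date is April 13, 2021, when work began; E's effective date is December 2, 2020, when work began.
C is a condominium assessment lien, so it outranks all other liens regardless of date.
Remaining liens by effective date: A (February 4, 2020), D (July 24, 2020), E (December 2, 2020), B (April 13, 2021).

C, A, D, E, B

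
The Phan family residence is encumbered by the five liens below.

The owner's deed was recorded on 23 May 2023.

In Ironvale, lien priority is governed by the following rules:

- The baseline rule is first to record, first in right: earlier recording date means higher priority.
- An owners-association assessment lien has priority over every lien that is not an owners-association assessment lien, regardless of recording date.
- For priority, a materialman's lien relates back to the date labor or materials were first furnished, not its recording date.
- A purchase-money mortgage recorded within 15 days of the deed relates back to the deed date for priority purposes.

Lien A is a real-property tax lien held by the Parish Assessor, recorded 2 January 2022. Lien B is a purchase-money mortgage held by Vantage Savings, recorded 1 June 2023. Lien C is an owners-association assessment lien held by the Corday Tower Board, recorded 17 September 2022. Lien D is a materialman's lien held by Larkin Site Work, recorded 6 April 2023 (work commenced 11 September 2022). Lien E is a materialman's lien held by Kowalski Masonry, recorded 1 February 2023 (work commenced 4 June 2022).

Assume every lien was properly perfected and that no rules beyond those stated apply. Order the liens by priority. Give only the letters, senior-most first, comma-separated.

Effective dates: B's effective date is the deed date, 23 May 2023; D relates back to 11 September 2022 (work commenced); E relates back to 4 June 2022 (work commenced).
C, as an owners-association assessment lien, has superpriority and ranks first.
The other liens, earliest effective date first: A (2 January 2022), E (4 June 2022), D (11 September 2022), B (23 May 2023).

C, A, E, D, B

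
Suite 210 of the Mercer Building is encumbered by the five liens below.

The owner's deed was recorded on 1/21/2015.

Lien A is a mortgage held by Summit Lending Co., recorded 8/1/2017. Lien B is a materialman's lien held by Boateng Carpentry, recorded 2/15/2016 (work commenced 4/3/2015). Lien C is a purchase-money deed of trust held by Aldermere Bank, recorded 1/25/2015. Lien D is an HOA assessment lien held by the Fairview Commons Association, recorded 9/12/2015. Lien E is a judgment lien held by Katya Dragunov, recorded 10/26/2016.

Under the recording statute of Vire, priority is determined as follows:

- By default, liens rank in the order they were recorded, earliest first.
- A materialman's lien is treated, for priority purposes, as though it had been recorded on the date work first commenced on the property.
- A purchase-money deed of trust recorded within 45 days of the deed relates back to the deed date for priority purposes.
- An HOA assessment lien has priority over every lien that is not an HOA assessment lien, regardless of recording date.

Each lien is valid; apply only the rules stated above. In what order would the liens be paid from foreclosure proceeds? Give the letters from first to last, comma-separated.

Adjusting effective dates: B's effective date is 4/3/2015, when work began; C was recorded within the 45-day window, so its effective date is the deed date 1/21/2015.
As an HOA assessment lien, D is senior to every other lien.
The other liens, earliest effective date first: C (1/21/2015), B (4/3/2015), E (10/26/2016), A (8/1/2017).

D, C, B, E, A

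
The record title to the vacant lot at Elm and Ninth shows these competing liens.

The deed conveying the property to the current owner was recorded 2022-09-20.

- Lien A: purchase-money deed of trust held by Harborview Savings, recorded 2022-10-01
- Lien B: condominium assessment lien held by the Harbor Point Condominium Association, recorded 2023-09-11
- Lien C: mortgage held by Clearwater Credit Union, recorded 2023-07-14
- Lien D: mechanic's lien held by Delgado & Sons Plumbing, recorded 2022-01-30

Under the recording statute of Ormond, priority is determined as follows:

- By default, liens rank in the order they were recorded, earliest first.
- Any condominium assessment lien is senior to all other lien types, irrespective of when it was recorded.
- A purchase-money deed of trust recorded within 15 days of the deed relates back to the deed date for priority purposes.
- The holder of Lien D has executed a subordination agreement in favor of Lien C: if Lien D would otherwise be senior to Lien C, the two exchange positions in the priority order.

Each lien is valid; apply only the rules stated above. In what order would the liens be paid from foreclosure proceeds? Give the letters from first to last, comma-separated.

B, C, A, D

Effective dates: A relates back to the deed date 2022-09-20.
B, as a condominium assessment lien, has superpriority and ranks first.
The other liens, earliest effective date first: D (2022-01-30), A (2022-09-20), C (2023-07-14).
The subordination applies — D was senior to C — so D and C swap.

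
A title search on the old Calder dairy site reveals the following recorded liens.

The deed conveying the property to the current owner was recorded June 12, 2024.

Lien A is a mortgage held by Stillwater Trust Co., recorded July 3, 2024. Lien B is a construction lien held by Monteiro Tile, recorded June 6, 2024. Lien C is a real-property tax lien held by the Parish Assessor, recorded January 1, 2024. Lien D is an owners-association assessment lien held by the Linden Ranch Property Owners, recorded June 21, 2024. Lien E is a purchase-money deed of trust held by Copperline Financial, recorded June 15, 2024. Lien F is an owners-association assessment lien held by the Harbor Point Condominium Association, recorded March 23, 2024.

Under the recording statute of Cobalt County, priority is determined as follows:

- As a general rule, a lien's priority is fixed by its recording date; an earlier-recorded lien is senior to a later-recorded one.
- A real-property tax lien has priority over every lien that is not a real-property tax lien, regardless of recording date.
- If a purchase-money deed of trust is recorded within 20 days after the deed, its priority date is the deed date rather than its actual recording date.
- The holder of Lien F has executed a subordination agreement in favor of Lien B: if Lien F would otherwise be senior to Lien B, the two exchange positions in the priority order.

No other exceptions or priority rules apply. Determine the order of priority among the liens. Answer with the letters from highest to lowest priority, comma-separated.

Effective dates: E relates back to the deed date June 12, 2024.
C, as a real-property tax lien, has superpriority and ranks first.
Ordering the rest by effective date: F (March 23, 2024), B (June 6, 2024), E (June 12, 2024), D (June 21, 2024), A (July 3, 2024).
Because F would otherwise rank above B, the subordination swaps them.

C, B, F, E, D, A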